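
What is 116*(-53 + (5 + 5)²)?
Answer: 5452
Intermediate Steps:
116*(-53 + (5 + 5)²) = 116*(-53 + 10²) = 116*(-53 + 100) = 116*47 = 5452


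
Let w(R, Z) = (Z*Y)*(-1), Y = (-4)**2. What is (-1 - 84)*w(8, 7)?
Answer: 9520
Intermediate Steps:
Y = 16
w(R, Z) = -16*Z (w(R, Z) = (Z*16)*(-1) = (16*Z)*(-1) = -16*Z)
(-1 - 84)*w(8, 7) = (-1 - 84)*(-16*7) = -85*(-112) = 9520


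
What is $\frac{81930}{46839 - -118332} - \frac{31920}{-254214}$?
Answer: $\frac{1450000630}{2332710033} \approx 0.62159$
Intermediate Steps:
$\frac{81930}{46839 - -118332} - \frac{31920}{-254214} = \frac{81930}{46839 + 118332} - - \frac{5320}{42369} = \frac{81930}{165171} + \frac{5320}{42369} = 81930 \cdot \frac{1}{165171} + \frac{5320}{42369} = \frac{27310}{55057} + \frac{5320}{42369} = \frac{1450000630}{2332710033}$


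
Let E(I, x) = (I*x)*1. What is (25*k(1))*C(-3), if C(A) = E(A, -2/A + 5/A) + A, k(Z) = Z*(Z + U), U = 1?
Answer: 0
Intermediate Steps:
k(Z) = Z*(1 + Z) (k(Z) = Z*(Z + 1) = Z*(1 + Z))
E(I, x) = I*x
C(A) = 3 + A (C(A) = A*(-2/A + 5/A) + A = A*(3/A) + A = 3 + A)
(25*k(1))*C(-3) = (25*(1*(1 + 1)))*(3 - 3) = (25*(1*2))*0 = (25*2)*0 = 50*0 = 0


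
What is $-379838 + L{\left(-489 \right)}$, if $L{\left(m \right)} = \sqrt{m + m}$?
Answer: $-379838 + i \sqrt{978} \approx -3.7984 \cdot 10^{5} + 31.273 i$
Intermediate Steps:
$L{\left(m \right)} = \sqrt{2} \sqrt{m}$ ($L{\left(m \right)} = \sqrt{2 m} = \sqrt{2} \sqrt{m}$)
$-379838 + L{\left(-489 \right)} = -379838 + \sqrt{2} \sqrt{-489} = -379838 + \sqrt{2} i \sqrt{489} = -379838 + i \sqrt{978}$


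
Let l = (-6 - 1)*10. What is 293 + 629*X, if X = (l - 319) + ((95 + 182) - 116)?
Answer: -143119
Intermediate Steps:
l = -70 (l = -7*10 = -70)
X = -228 (X = (-70 - 319) + ((95 + 182) - 116) = -389 + (277 - 116) = -389 + 161 = -228)
293 + 629*X = 293 + 629*(-228) = 293 - 143412 = -143119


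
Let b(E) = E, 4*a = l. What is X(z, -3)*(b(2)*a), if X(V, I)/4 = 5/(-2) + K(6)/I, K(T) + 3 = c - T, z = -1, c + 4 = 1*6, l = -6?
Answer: 2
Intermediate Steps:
c = 2 (c = -4 + 1*6 = -4 + 6 = 2)
a = -3/2 (a = (¼)*(-6) = -3/2 ≈ -1.5000)
K(T) = -1 - T (K(T) = -3 + (2 - T) = -1 - T)
X(V, I) = -10 - 28/I (X(V, I) = 4*(5/(-2) + (-1 - 1*6)/I) = 4*(5*(-½) + (-1 - 6)/I) = 4*(-5/2 - 7/I) = -10 - 28/I)
X(z, -3)*(b(2)*a) = (-10 - 28/(-3))*(2*(-3/2)) = (-10 - 28*(-⅓))*(-3) = (-10 + 28/3)*(-3) = -⅔*(-3) = 2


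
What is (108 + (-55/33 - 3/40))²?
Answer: 162588001/14400 ≈ 11291.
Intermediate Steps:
(108 + (-55/33 - 3/40))² = (108 + (-55*1/33 - 3*1/40))² = (108 + (-5/3 - 3/40))² = (108 - 209/120)² = (12751/120)² = 162588001/14400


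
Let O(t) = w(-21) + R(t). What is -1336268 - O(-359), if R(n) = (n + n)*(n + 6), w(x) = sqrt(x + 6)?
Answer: -1589722 - I*sqrt(15) ≈ -1.5897e+6 - 3.873*I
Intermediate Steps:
w(x) = sqrt(6 + x)
R(n) = 2*n*(6 + n) (R(n) = (2*n)*(6 + n) = 2*n*(6 + n))
O(t) = I*sqrt(15) + 2*t*(6 + t) (O(t) = sqrt(6 - 21) + 2*t*(6 + t) = sqrt(-15) + 2*t*(6 + t) = I*sqrt(15) + 2*t*(6 + t))
-1336268 - O(-359) = -1336268 - (I*sqrt(15) + 2*(-359)*(6 - 359)) = -1336268 - (I*sqrt(15) + 2*(-359)*(-353)) = -1336268 - (I*sqrt(15) + 253454) = -1336268 - (253454 + I*sqrt(15)) = -1336268 + (-253454 - I*sqrt(15)) = -1589722 - I*sqrt(15)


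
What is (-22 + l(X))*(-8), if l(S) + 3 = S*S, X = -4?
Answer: 72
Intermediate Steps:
l(S) = -3 + S² (l(S) = -3 + S*S = -3 + S²)
(-22 + l(X))*(-8) = (-22 + (-3 + (-4)²))*(-8) = (-22 + (-3 + 16))*(-8) = (-22 + 13)*(-8) = -9*(-8) = 72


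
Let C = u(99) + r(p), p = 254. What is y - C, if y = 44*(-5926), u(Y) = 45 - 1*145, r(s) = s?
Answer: -260898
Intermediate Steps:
u(Y) = -100 (u(Y) = 45 - 145 = -100)
y = -260744
C = 154 (C = -100 + 254 = 154)
y - C = -260744 - 1*154 = -260744 - 154 = -260898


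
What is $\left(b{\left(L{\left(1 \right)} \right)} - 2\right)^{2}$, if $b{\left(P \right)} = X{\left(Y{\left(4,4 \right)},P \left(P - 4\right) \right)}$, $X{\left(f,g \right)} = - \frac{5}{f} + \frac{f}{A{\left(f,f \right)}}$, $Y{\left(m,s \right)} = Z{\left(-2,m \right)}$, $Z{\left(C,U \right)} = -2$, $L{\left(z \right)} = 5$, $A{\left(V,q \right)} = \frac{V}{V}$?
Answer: $\frac{9}{4} \approx 2.25$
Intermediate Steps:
$A{\left(V,q \right)} = 1$
$Y{\left(m,s \right)} = -2$
$X{\left(f,g \right)} = f - \frac{5}{f}$ ($X{\left(f,g \right)} = - \frac{5}{f} + \frac{f}{1} = - \frac{5}{f} + f 1 = - \frac{5}{f} + f = f - \frac{5}{f}$)
$b{\left(P \right)} = \frac{1}{2}$ ($b{\left(P \right)} = -2 - \frac{5}{-2} = -2 - - \frac{5}{2} = -2 + \frac{5}{2} = \frac{1}{2}$)
$\left(b{\left(L{\left(1 \right)} \right)} - 2\right)^{2} = \left(\frac{1}{2} - 2\right)^{2} = \left(- \frac{3}{2}\right)^{2} = \frac{9}{4}$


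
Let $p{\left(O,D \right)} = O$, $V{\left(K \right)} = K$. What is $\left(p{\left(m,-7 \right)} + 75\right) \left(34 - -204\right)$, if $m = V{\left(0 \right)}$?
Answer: $17850$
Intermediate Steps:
$m = 0$
$\left(p{\left(m,-7 \right)} + 75\right) \left(34 - -204\right) = \left(0 + 75\right) \left(34 - -204\right) = 75 \left(34 + 204\right) = 75 \cdot 238 = 17850$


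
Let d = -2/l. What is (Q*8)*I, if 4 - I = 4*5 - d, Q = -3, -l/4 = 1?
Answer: 372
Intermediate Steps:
l = -4 (l = -4*1 = -4)
d = ½ (d = -2/(-4) = -2*(-¼) = ½ ≈ 0.50000)
I = -31/2 (I = 4 - (4*5 - 1*½) = 4 - (20 - ½) = 4 - 1*39/2 = 4 - 39/2 = -31/2 ≈ -15.500)
(Q*8)*I = -3*8*(-31/2) = -24*(-31/2) = 372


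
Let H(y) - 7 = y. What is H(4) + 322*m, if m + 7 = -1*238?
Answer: -78879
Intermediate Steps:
H(y) = 7 + y
m = -245 (m = -7 - 1*238 = -7 - 238 = -245)
H(4) + 322*m = (7 + 4) + 322*(-245) = 11 - 78890 = -78879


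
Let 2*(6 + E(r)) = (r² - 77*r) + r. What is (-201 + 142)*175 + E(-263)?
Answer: 68495/2 ≈ 34248.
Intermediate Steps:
E(r) = -6 + r²/2 - 38*r (E(r) = -6 + ((r² - 77*r) + r)/2 = -6 + (r² - 76*r)/2 = -6 + (r²/2 - 38*r) = -6 + r²/2 - 38*r)
(-201 + 142)*175 + E(-263) = (-201 + 142)*175 + (-6 + (½)*(-263)² - 38*(-263)) = -59*175 + (-6 + (½)*69169 + 9994) = -10325 + (-6 + 69169/2 + 9994) = -10325 + 89145/2 = 68495/2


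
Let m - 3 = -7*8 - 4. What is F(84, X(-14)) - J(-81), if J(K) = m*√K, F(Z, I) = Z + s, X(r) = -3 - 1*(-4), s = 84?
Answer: 168 + 513*I ≈ 168.0 + 513.0*I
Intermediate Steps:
m = -57 (m = 3 + (-7*8 - 4) = 3 + (-56 - 4) = 3 - 60 = -57)
X(r) = 1 (X(r) = -3 + 4 = 1)
F(Z, I) = 84 + Z (F(Z, I) = Z + 84 = 84 + Z)
J(K) = -57*√K
F(84, X(-14)) - J(-81) = (84 + 84) - (-57)*√(-81) = 168 - (-57)*9*I = 168 - (-513)*I = 168 + 513*I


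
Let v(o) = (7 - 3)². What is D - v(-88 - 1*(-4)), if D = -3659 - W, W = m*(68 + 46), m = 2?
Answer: -3903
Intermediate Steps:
W = 228 (W = 2*(68 + 46) = 2*114 = 228)
v(o) = 16 (v(o) = 4² = 16)
D = -3887 (D = -3659 - 1*228 = -3659 - 228 = -3887)
D - v(-88 - 1*(-4)) = -3887 - 1*16 = -3887 - 16 = -3903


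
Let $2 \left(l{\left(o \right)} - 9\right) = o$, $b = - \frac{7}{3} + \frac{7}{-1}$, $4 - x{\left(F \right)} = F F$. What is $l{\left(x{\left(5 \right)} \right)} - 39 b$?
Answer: $\frac{725}{2} \approx 362.5$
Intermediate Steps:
$x{\left(F \right)} = 4 - F^{2}$ ($x{\left(F \right)} = 4 - F F = 4 - F^{2}$)
$b = - \frac{28}{3}$ ($b = \left(-7\right) \frac{1}{3} + 7 \left(-1\right) = - \frac{7}{3} - 7 = - \frac{28}{3} \approx -9.3333$)
$l{\left(o \right)} = 9 + \frac{o}{2}$
$l{\left(x{\left(5 \right)} \right)} - 39 b = \left(9 + \frac{4 - 5^{2}}{2}\right) - -364 = \left(9 + \frac{4 - 25}{2}\right) + 364 = \left(9 + \frac{1}{2} \left(-21\right)\right) + 364 = \left(9 - \frac{21}{2}\right) + 364 = - \frac{3}{2} + 364 = \frac{725}{2}$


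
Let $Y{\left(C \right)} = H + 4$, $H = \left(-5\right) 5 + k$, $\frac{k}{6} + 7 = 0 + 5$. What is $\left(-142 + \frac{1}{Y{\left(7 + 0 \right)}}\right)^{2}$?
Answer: $\frac{21967969}{1089} \approx 20173.0$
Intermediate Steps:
$k = -12$ ($k = -42 + 6 \left(0 + 5\right) = -42 + 6 \cdot 5 = -42 + 30 = -12$)
$H = -37$ ($H = \left(-5\right) 5 - 12 = -25 - 12 = -37$)
$Y{\left(C \right)} = -33$ ($Y{\left(C \right)} = -37 + 4 = -33$)
$\left(-142 + \frac{1}{Y{\left(7 + 0 \right)}}\right)^{2} = \left(-142 + \frac{1}{-33}\right)^{2} = \left(-142 - \frac{1}{33}\right)^{2} = \left(- \frac{4687}{33}\right)^{2} = \frac{21967969}{1089}$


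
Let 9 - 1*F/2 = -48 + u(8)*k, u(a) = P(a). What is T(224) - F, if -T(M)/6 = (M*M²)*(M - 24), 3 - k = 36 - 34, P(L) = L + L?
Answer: -13487308882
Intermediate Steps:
P(L) = 2*L
u(a) = 2*a
k = 1 (k = 3 - (36 - 34) = 3 - 1*2 = 3 - 2 = 1)
F = 82 (F = 18 - 2*(-48 + (2*8)*1) = 18 - 2*(-48 + 16*1) = 18 - 2*(-48 + 16) = 18 - 2*(-32) = 18 + 64 = 82)
T(M) = -6*M³*(-24 + M) (T(M) = -6*M*M²*(M - 24) = -6*M³*(-24 + M))
T(224) - F = 6*224³*(24 - 1*224) - 1*82 = 6*11239424*(24 - 224) - 82 = 6*11239424*(-200) - 82 = -13487308800 - 82 = -13487308882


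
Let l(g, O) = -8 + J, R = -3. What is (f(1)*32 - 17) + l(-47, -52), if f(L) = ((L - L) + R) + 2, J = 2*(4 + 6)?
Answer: -37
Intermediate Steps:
J = 20 (J = 2*10 = 20)
f(L) = -1 (f(L) = ((L - L) - 3) + 2 = (0 - 3) + 2 = -3 + 2 = -1)
l(g, O) = 12 (l(g, O) = -8 + 20 = 12)
(f(1)*32 - 17) + l(-47, -52) = (-1*32 - 17) + 12 = (-32 - 17) + 12 = -49 + 12 = -37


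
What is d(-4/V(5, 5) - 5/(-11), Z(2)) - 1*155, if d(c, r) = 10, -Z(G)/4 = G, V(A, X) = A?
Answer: -145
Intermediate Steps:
Z(G) = -4*G
d(-4/V(5, 5) - 5/(-11), Z(2)) - 1*155 = 10 - 1*155 = 10 - 155 = -145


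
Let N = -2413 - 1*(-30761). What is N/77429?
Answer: 28348/77429 ≈ 0.36612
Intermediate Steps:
N = 28348 (N = -2413 + 30761 = 28348)
N/77429 = 28348/77429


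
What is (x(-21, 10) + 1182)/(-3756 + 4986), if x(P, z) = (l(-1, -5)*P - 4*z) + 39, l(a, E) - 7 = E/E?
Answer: 1013/1230 ≈ 0.82358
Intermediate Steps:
l(a, E) = 8 (l(a, E) = 7 + E/E = 7 + 1 = 8)
x(P, z) = 39 - 4*z + 8*P (x(P, z) = (8*P - 4*z) + 39 = (-4*z + 8*P) + 39 = 39 - 4*z + 8*P)
(x(-21, 10) + 1182)/(-3756 + 4986) = ((39 - 4*10 + 8*(-21)) + 1182)/(-3756 + 4986) = ((39 - 40 - 168) + 1182)/1230 = (-169 + 1182)*(1/1230) = 1013*(1/1230) = 1013/1230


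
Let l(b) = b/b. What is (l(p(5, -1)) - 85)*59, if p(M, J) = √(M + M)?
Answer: -4956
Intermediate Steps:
p(M, J) = √2*√M (p(M, J) = √(2*M) = √2*√M)
l(b) = 1
(l(p(5, -1)) - 85)*59 = (1 - 85)*59 = -84*59 = -4956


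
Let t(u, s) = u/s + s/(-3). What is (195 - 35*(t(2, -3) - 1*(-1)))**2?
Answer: 198025/9 ≈ 22003.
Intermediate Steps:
t(u, s) = -s/3 + u/s (t(u, s) = u/s + s*(-1/3) = u/s - s/3 = -s/3 + u/s)
(195 - 35*(t(2, -3) - 1*(-1)))**2 = (195 - 35*((-1/3*(-3) + 2/(-3)) - 1*(-1)))**2 = (195 - 35*((1 + 2*(-1/3)) + 1))**2 = (195 - 35*((1 - 2/3) + 1))**2 = (195 - 35*(1/3 + 1))**2 = (195 - 35*4/3)**2 = (195 - 140/3)**2 = (445/3)**2 = 198025/9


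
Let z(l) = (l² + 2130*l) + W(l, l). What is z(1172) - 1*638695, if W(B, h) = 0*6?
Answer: 3231249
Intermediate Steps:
W(B, h) = 0
z(l) = l² + 2130*l (z(l) = (l² + 2130*l) + 0 = l² + 2130*l)
z(1172) - 1*638695 = 1172*(2130 + 1172) - 1*638695 = 1172*3302 - 638695 = 3869944 - 638695 = 3231249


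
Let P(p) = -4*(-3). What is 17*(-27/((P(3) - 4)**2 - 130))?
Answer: 153/22 ≈ 6.9545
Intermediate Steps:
P(p) = 12
17*(-27/((P(3) - 4)**2 - 130)) = 17*(-27/((12 - 4)**2 - 130)) = 17*(-27/(8**2 - 130)) = 17*(-27/(64 - 130)) = 17*(-27/(-66)) = 17*(-27*(-1/66)) = 17*(9/22) = 153/22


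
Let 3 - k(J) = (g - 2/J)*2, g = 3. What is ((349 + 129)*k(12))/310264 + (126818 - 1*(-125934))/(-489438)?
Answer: -4940232302/9490936977 ≈ -0.52052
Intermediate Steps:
k(J) = -3 + 4/J (k(J) = 3 - (3 - 2/J)*2 = 3 - (6 - 4/J) = 3 + (-6 + 4/J) = -3 + 4/J)
((349 + 129)*k(12))/310264 + (126818 - 1*(-125934))/(-489438) = ((349 + 129)*(-3 + 4/12))/310264 + (126818 - 1*(-125934))/(-489438) = (478*(-3 + 4*(1/12)))*(1/310264) + (126818 + 125934)*(-1/489438) = (478*(-3 + ⅓))*(1/310264) + 252752*(-1/489438) = (478*(-8/3))*(1/310264) - 126376/244719 = -3824/3*1/310264 - 126376/244719 = -478/116349 - 126376/244719 = -4940232302/9490936977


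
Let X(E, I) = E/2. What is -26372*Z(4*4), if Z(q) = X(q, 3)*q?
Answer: -3375616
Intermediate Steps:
X(E, I) = E/2 (X(E, I) = E*(½) = E/2)
Z(q) = q²/2 (Z(q) = (q/2)*q = q²/2)
-26372*Z(4*4) = -13186*(4*4)² = -13186*16² = -13186*256 = -26372*128 = -3375616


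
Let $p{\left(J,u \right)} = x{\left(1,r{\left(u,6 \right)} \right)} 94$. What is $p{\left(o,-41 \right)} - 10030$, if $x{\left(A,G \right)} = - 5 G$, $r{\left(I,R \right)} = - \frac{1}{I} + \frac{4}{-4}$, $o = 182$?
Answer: $- \frac{392430}{41} \approx -9571.5$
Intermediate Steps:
$r{\left(I,R \right)} = -1 - \frac{1}{I}$ ($r{\left(I,R \right)} = - \frac{1}{I} + 4 \left(- \frac{1}{4}\right) = - \frac{1}{I} - 1 = -1 - \frac{1}{I}$)
$p{\left(J,u \right)} = - \frac{470 \left(-1 - u\right)}{u}$ ($p{\left(J,u \right)} = - 5 \frac{-1 - u}{u} 94 = - \frac{5 \left(-1 - u\right)}{u} 94 = - \frac{470 \left(-1 - u\right)}{u}$)
$p{\left(o,-41 \right)} - 10030 = \left(470 + \frac{470}{-41}\right) - 10030 = \left(470 + 470 \left(- \frac{1}{41}\right)\right) - 10030 = \left(470 - \frac{470}{41}\right) - 10030 = \frac{18800}{41} - 10030 = - \frac{392430}{41}$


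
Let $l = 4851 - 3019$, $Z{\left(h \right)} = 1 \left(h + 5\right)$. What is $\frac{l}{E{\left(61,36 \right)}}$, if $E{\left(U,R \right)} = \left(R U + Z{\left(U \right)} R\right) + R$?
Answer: $\frac{229}{576} \approx 0.39757$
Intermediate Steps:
$Z{\left(h \right)} = 5 + h$ ($Z{\left(h \right)} = 1 \left(5 + h\right) = 5 + h$)
$E{\left(U,R \right)} = R + R U + R \left(5 + U\right)$ ($E{\left(U,R \right)} = \left(R U + \left(5 + U\right) R\right) + R = \left(R U + R \left(5 + U\right)\right) + R = R + R U + R \left(5 + U\right)$)
$l = 1832$ ($l = 4851 - 3019 = 1832$)
$\frac{l}{E{\left(61,36 \right)}} = \frac{1832}{2 \cdot 36 \left(3 + 61\right)} = \frac{1832}{2 \cdot 36 \cdot 64} = \frac{1832}{4608} = 1832 \cdot \frac{1}{4608} = \frac{229}{576}$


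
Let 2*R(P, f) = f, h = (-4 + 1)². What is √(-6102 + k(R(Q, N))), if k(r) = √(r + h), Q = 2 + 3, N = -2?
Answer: √(-6102 + 2*√2) ≈ 78.097*I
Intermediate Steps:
h = 9 (h = (-3)² = 9)
Q = 5
R(P, f) = f/2
k(r) = √(9 + r) (k(r) = √(r + 9) = √(9 + r))
√(-6102 + k(R(Q, N))) = √(-6102 + √(9 + (½)*(-2))) = √(-6102 + √(9 - 1)) = √(-6102 + √8) = √(-6102 + 2*√2)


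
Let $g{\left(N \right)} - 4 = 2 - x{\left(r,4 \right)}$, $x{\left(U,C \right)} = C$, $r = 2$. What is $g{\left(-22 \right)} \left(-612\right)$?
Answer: $-1224$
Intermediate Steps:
$g{\left(N \right)} = 2$ ($g{\left(N \right)} = 4 + \left(2 - 4\right) = 4 - 2 = 2$)
$g{\left(-22 \right)} \left(-612\right) = 2 \left(-612\right) = -1224$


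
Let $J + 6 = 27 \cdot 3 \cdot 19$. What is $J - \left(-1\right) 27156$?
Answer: $28689$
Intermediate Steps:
$J = 1533$ ($J = -6 + 27 \cdot 3 \cdot 19 = -6 + 81 \cdot 19 = -6 + 1539 = 1533$)
$J - \left(-1\right) 27156 = 1533 - \left(-1\right) 27156 = 1533 - -27156 = 1533 + 27156 = 28689$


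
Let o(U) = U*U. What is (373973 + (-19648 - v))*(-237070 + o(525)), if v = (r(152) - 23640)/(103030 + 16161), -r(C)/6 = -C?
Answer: 1628269171974665/119191 ≈ 1.3661e+10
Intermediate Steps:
r(C) = 6*C (r(C) = -(-6)*C = 6*C)
v = -22728/119191 (v = (6*152 - 23640)/(103030 + 16161) = (912 - 23640)/119191 = -22728*1/119191 = -22728/119191 ≈ -0.19069)
o(U) = U**2
(373973 + (-19648 - v))*(-237070 + o(525)) = (373973 + (-19648 - 1*(-22728/119191)))*(-237070 + 525**2) = (373973 + (-19648 + 22728/119191))*(-237070 + 275625) = (373973 - 2341842040/119191)*38555 = (42232373803/119191)*38555 = 1628269171974665/119191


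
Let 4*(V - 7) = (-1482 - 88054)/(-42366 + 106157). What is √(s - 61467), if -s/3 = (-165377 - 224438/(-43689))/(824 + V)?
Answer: 2*I*√9061438743311651242210739543/771663326531 ≈ 246.72*I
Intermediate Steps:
V = 424153/63791 (V = 7 + ((-1482 - 88054)/(-42366 + 106157))/4 = 7 + (-89536/63791)/4 = 7 + (-89536*1/63791)/4 = 7 + (¼)*(-89536/63791) = 7 - 22384/63791 = 424153/63791 ≈ 6.6491)
s = 460885593515165/771663326531 (s = -3*(-165377 - 224438/(-43689))/(824 + 424153/63791) = -3*(-165377 - 224438*(-1/43689))/52987937/63791 = -3*(-165377 + 224438/43689)*63791/52987937 = -(-7224931315)*63791/(14563*52987937) = -3*(-460885593515165/2314989979593) = 460885593515165/771663326531 ≈ 597.26)
√(s - 61467) = √(460885593515165/771663326531 - 61467) = √(-46970944098365812/771663326531) = 2*I*√9061438743311651242210739543/771663326531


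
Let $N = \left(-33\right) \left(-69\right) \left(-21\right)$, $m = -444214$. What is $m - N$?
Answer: $-396397$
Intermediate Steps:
$N = -47817$ ($N = 2277 \left(-21\right) = -47817$)
$m - N = -444214 - -47817 = -444214 + 47817 = -396397$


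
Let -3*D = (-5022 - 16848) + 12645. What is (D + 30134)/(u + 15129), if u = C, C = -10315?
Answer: 33209/4814 ≈ 6.8984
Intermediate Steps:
D = 3075 (D = -((-5022 - 16848) + 12645)/3 = -(-21870 + 12645)/3 = -1/3*(-9225) = 3075)
u = -10315
(D + 30134)/(u + 15129) = (3075 + 30134)/(-10315 + 15129) = 33209/4814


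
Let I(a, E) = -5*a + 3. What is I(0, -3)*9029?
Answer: 27087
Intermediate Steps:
I(a, E) = 3 - 5*a
I(0, -3)*9029 = (3 - 5*0)*9029 = (3 + 0)*9029 = 3*9029 = 27087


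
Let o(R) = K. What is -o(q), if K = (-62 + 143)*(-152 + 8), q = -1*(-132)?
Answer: 11664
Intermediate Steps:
q = 132
K = -11664 (K = 81*(-144) = -11664)
o(R) = -11664
-o(q) = -1*(-11664) = 11664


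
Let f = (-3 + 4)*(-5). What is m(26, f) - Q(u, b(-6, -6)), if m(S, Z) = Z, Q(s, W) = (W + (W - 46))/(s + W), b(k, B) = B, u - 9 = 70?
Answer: -307/73 ≈ -4.2055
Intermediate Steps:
u = 79 (u = 9 + 70 = 79)
Q(s, W) = (-46 + 2*W)/(W + s) (Q(s, W) = (W + (-46 + W))/(W + s) = (-46 + 2*W)/(W + s))
f = -5 (f = 1*(-5) = -5)
m(26, f) - Q(u, b(-6, -6)) = -5 - 2*(-23 - 6)/(-6 + 79) = -5 - 2*(-29)/73 = -5 - 1*(-58/73) = -5 + 58/73 = -307/73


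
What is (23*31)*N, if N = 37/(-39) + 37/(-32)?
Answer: -1873051/1248 ≈ -1500.8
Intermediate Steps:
N = -2627/1248 (N = 37*(-1/39) + 37*(-1/32) = -37/39 - 37/32 = -2627/1248 ≈ -2.1050)
(23*31)*N = (23*31)*(-2627/1248) = 713*(-2627/1248) = -1873051/1248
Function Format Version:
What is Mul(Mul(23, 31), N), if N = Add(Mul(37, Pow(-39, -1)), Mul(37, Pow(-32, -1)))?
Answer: Rational(-1873051, 1248) ≈ -1500.8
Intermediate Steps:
N = Rational(-2627, 1248) (N = Add(Mul(37, Rational(-1, 39)), Mul(37, Rational(-1, 32))) = Add(Rational(-37, 39), Rational(-37, 32)) = Rational(-2627, 1248) ≈ -2.1050)
Mul(Mul(23, 31), N) = Mul(Mul(23, 31), Rational(-2627, 1248)) = Mul(713, Rational(-2627, 1248)) = Rational(-1873051, 1248)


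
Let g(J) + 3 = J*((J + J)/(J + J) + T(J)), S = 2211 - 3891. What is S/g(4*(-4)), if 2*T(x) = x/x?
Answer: 560/9 ≈ 62.222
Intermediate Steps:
T(x) = 1/2 (T(x) = (x/x)/2 = (1/2)*1 = 1/2)
S = -1680
g(J) = -3 + 3*J/2 (g(J) = -3 + J*((J + J)/(J + J) + 1/2) = -3 + J*((2*J)/((2*J)) + 1/2) = -3 + J*((2*J)*(1/(2*J)) + 1/2) = -3 + J*(1 + 1/2) = -3 + J*(3/2) = -3 + 3*J/2)
S/g(4*(-4)) = -1680/(-3 + 3*(4*(-4))/2) = -1680/(-3 + (3/2)*(-16)) = -1680/(-3 - 24) = -1680/(-27) = -1680*(-1/27) = 560/9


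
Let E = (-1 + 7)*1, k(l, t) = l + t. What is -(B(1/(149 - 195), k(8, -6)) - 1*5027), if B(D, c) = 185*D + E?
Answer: 231151/46 ≈ 5025.0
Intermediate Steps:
E = 6 (E = 6*1 = 6)
B(D, c) = 6 + 185*D (B(D, c) = 185*D + 6 = 6 + 185*D)
-(B(1/(149 - 195), k(8, -6)) - 1*5027) = -((6 + 185/(149 - 195)) - 1*5027) = -((6 + 185/(-46)) - 5027) = -((6 + 185*(-1/46)) - 5027) = -((6 - 185/46) - 5027) = -(91/46 - 5027) = -1*(-231151/46) = 231151/46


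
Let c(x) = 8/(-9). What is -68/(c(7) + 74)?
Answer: -306/329 ≈ -0.93009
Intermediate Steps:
c(x) = -8/9 (c(x) = 8*(-⅑) = -8/9)
-68/(c(7) + 74) = -68/(-8/9 + 74) = -68/(658/9) = (9/658)*(-68) = -306/329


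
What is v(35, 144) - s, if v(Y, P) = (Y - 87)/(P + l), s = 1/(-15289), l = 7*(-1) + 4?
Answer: -794887/2155749 ≈ -0.36873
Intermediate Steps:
l = -3 (l = -7 + 4 = -3)
s = -1/15289 ≈ -6.5407e-5
v(Y, P) = (-87 + Y)/(-3 + P) (v(Y, P) = (Y - 87)/(P - 3) = (-87 + Y)/(-3 + P))
v(35, 144) - s = (-87 + 35)/(-3 + 144) - 1*(-1/15289) = -52/141 + 1/15289 = -794887/2155749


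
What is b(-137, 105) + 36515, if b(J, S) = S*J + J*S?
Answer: 7745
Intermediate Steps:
b(J, S) = 2*J*S (b(J, S) = J*S + J*S = 2*J*S)
b(-137, 105) + 36515 = 2*(-137)*105 + 36515 = -28770 + 36515 = 7745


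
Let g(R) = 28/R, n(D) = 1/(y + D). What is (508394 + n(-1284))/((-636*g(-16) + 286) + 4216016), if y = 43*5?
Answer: 108694637/901683327 ≈ 0.12055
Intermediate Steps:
y = 215
n(D) = 1/(215 + D)
(508394 + n(-1284))/((-636*g(-16) + 286) + 4216016) = (508394 + 1/(215 - 1284))/((-17808/(-16) + 286) + 4216016) = (508394 + 1/(-1069))/((-17808*(-1)/16 + 286) + 4216016) = (508394 - 1/1069)/((-636*(-7/4) + 286) + 4216016) = 543473185/(1069*((1113 + 286) + 4216016)) = 543473185/(1069*(1399 + 4216016)) = (543473185/1069)/4217415 = (543473185/1069)*(1/4217415) = 108694637/901683327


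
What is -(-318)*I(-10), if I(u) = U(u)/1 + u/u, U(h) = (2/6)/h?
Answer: 1537/5 ≈ 307.40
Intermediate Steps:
U(h) = 1/(3*h) (U(h) = (2*(1/6))/h = 1/(3*h))
I(u) = 1 + 1/(3*u) (I(u) = (1/(3*u))/1 + u/u = (1/(3*u))*1 + 1 = 1/(3*u) + 1 = 1 + 1/(3*u))
-(-318)*I(-10) = -(-318)*(1/3 - 10)/(-10) = -(-318)*(-1/10*(-29/3)) = -(-318)*29/30 = -318*(-29/30) = 1537/5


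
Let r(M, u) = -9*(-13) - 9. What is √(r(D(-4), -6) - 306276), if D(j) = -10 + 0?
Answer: 2*I*√76542 ≈ 553.32*I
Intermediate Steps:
D(j) = -10
r(M, u) = 108 (r(M, u) = 117 - 9 = 108)
√(r(D(-4), -6) - 306276) = √(108 - 306276) = √(-306168) = 2*I*√76542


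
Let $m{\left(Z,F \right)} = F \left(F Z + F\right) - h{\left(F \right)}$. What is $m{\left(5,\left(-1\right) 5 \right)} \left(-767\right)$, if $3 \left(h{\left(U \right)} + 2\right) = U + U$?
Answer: $- \frac{357422}{3} \approx -1.1914 \cdot 10^{5}$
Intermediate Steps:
$h{\left(U \right)} = -2 + \frac{2 U}{3}$ ($h{\left(U \right)} = -2 + \frac{U + U}{3} = -2 + \frac{2 U}{3}$)
$m{\left(Z,F \right)} = 2 - \frac{2 F}{3} + F \left(F + F Z\right)$ ($m{\left(Z,F \right)} = F \left(F Z + F\right) - \left(-2 + \frac{2 F}{3}\right) = F \left(F + F Z\right) - \left(-2 + \frac{2 F}{3}\right) = 2 - \frac{2 F}{3} + F \left(F + F Z\right)$)
$m{\left(5,\left(-1\right) 5 \right)} \left(-767\right) = \left(2 + \left(\left(-1\right) 5\right)^{2} - \frac{2 \left(\left(-1\right) 5\right)}{3} + 5 \left(\left(-1\right) 5\right)^{2}\right) \left(-767\right) = \left(2 + \left(-5\right)^{2} - - \frac{10}{3} + 5 \left(-5\right)^{2}\right) \left(-767\right) = \left(2 + 25 + \frac{10}{3} + 5 \cdot 25\right) \left(-767\right) = \left(2 + 25 + \frac{10}{3} + 125\right) \left(-767\right) = \frac{466}{3} \left(-767\right) = - \frac{357422}{3}$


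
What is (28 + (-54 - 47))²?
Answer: 5329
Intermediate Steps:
(28 + (-54 - 47))² = (28 - 101)² = (-73)² = 5329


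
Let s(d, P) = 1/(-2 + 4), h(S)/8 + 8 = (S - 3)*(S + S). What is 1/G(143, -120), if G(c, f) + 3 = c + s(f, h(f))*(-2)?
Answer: 1/139 ≈ 0.0071942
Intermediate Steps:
h(S) = -64 + 16*S*(-3 + S) (h(S) = -64 + 8*((S - 3)*(S + S)) = -64 + 8*((-3 + S)*(2*S)) = -64 + 8*(2*S*(-3 + S)) = -64 + 16*S*(-3 + S))
s(d, P) = ½ (s(d, P) = 1/2 = ½)
G(c, f) = -4 + c (G(c, f) = -3 + (c + (½)*(-2)) = -3 + (c - 1) = -3 + (-1 + c) = -4 + c)
1/G(143, -120) = 1/(-4 + 143) = 1/139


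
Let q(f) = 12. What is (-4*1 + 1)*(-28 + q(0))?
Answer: 48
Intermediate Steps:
(-4*1 + 1)*(-28 + q(0)) = (-4*1 + 1)*(-28 + 12) = (-4 + 1)*(-16) = -3*(-16) = 48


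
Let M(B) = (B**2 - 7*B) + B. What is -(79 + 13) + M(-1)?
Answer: -85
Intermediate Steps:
M(B) = B**2 - 6*B
-(79 + 13) + M(-1) = -(79 + 13) - (-6 - 1) = -1*92 - 1*(-7) = -92 + 7 = -85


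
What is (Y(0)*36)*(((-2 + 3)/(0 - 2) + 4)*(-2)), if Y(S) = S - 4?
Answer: 1008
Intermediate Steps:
Y(S) = -4 + S
(Y(0)*36)*(((-2 + 3)/(0 - 2) + 4)*(-2)) = ((-4 + 0)*36)*(((-2 + 3)/(0 - 2) + 4)*(-2)) = (-4*36)*((1/(-2) + 4)*(-2)) = -144*(1*(-½) + 4)*(-2) = -144*(-½ + 4)*(-2) = -504*(-2) = -144*(-7) = 1008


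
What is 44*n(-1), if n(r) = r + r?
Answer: -88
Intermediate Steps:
n(r) = 2*r
44*n(-1) = 44*(2*(-1)) = 44*(-2) = -88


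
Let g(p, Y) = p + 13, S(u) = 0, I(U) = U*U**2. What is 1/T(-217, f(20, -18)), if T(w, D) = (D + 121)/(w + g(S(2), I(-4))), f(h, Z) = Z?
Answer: -204/103 ≈ -1.9806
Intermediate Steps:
I(U) = U**3
g(p, Y) = 13 + p
T(w, D) = (121 + D)/(13 + w) (T(w, D) = (D + 121)/(w + (13 + 0)) = (121 + D)/(w + 13) = (121 + D)/(13 + w))
1/T(-217, f(20, -18)) = 1/((121 - 18)/(13 - 217)) = 1/(103/(-204)) = 1/(-1/204*103) = 1/(-103/204) = -204/103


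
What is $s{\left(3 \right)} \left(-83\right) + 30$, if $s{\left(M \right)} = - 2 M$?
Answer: $528$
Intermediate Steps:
$s{\left(3 \right)} \left(-83\right) + 30 = \left(-2\right) 3 \left(-83\right) + 30 = \left(-6\right) \left(-83\right) + 30 = 498 + 30 = 528$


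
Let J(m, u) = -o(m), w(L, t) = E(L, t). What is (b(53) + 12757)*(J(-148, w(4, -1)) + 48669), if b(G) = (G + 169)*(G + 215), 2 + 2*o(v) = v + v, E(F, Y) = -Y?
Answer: 3527246954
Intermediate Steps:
w(L, t) = -t
o(v) = -1 + v (o(v) = -1 + (v + v)/2 = -1 + (2*v)/2 = -1 + v)
J(m, u) = 1 - m (J(m, u) = -(-1 + m) = 1 - m)
b(G) = (169 + G)*(215 + G)
(b(53) + 12757)*(J(-148, w(4, -1)) + 48669) = ((36335 + 53² + 384*53) + 12757)*((1 - 1*(-148)) + 48669) = ((36335 + 2809 + 20352) + 12757)*((1 + 148) + 48669) = (59496 + 12757)*(149 + 48669) = 72253*48818 = 3527246954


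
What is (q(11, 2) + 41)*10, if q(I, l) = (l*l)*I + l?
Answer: 870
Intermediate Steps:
q(I, l) = l + I*l**2 (q(I, l) = l**2*I + l = I*l**2 + l = l + I*l**2)
(q(11, 2) + 41)*10 = (2*(1 + 11*2) + 41)*10 = (2*(1 + 22) + 41)*10 = (2*23 + 41)*10 = (46 + 41)*10 = 87*10 = 870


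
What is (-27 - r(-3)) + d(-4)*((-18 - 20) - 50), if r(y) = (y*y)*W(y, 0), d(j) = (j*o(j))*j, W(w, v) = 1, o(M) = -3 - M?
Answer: -1444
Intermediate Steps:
d(j) = j²*(-3 - j) (d(j) = (j*(-3 - j))*j = j²*(-3 - j))
r(y) = y² (r(y) = (y*y)*1 = y²*1 = y²)
(-27 - r(-3)) + d(-4)*((-18 - 20) - 50) = (-27 - 1*(-3)²) + ((-4)²*(-3 - 1*(-4)))*((-18 - 20) - 50) = (-27 - 1*9) + (16*(-3 + 4))*(-38 - 50) = (-27 - 9) + (16*1)*(-88) = -36 + 16*(-88) = -36 - 1408 = -1444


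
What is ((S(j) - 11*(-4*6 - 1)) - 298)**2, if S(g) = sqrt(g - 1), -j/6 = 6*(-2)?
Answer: (23 - sqrt(71))**2 ≈ 212.40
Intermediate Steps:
j = 72 (j = -36*(-2) = -6*(-12) = 72)
S(g) = sqrt(-1 + g)
((S(j) - 11*(-4*6 - 1)) - 298)**2 = ((sqrt(-1 + 72) - 11*(-4*6 - 1)) - 298)**2 = ((sqrt(71) - 11*(-24 - 1)) - 298)**2 = ((sqrt(71) - 11*(-25)) - 298)**2 = ((sqrt(71) + 275) - 298)**2 = ((275 + sqrt(71)) - 298)**2 = (-23 + sqrt(71))**2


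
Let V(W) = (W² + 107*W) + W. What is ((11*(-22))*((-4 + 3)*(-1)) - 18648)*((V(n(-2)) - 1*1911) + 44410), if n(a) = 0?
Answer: -802806110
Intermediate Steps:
V(W) = W² + 108*W
((11*(-22))*((-4 + 3)*(-1)) - 18648)*((V(n(-2)) - 1*1911) + 44410) = ((11*(-22))*((-4 + 3)*(-1)) - 18648)*((0*(108 + 0) - 1*1911) + 44410) = (-(-242)*(-1) - 18648)*((0*108 - 1911) + 44410) = (-242*1 - 18648)*((0 - 1911) + 44410) = (-242 - 18648)*(-1911 + 44410) = -18890*42499 = -802806110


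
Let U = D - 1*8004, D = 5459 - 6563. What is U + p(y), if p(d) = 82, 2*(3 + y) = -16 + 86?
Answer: -9026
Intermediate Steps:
D = -1104
U = -9108 (U = -1104 - 1*8004 = -1104 - 8004 = -9108)
y = 32 (y = -3 + (-16 + 86)/2 = -3 + (½)*70 = -3 + 35 = 32)
U + p(y) = -9108 + 82 = -9026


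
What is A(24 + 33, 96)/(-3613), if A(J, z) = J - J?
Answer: 0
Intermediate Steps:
A(J, z) = 0
A(24 + 33, 96)/(-3613) = 0/(-3613) = 0*(-1/3613) = 0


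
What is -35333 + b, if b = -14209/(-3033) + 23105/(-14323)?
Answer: -1534790699405/43441659 ≈ -35330.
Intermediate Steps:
b = 133438042/43441659 (b = -14209*(-1/3033) + 23105*(-1/14323) = 14209/3033 - 23105/14323 = 133438042/43441659 ≈ 3.0717)
-35333 + b = -35333 + 133438042/43441659 = -1534790699405/43441659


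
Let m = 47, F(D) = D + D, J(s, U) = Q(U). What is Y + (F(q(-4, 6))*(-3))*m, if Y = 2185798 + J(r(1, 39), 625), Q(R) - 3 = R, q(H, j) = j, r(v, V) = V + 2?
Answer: 2184734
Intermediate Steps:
r(v, V) = 2 + V
Q(R) = 3 + R
J(s, U) = 3 + U
F(D) = 2*D
Y = 2186426 (Y = 2185798 + (3 + 625) = 2185798 + 628 = 2186426)
Y + (F(q(-4, 6))*(-3))*m = 2186426 + ((2*6)*(-3))*47 = 2186426 + (12*(-3))*47 = 2186426 - 36*47 = 2186426 - 1692 = 2184734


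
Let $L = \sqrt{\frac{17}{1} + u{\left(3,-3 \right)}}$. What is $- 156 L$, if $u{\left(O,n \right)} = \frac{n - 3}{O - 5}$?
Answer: $- 312 \sqrt{5} \approx -697.65$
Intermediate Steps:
$u{\left(O,n \right)} = \frac{-3 + n}{-5 + O}$
$L = 2 \sqrt{5}$ ($L = \sqrt{\frac{17}{1} + \frac{-3 - 3}{-5 + 3}} = \sqrt{17 \cdot 1 + \frac{1}{-2} \left(-6\right)} = \sqrt{17 - -3} = \sqrt{17 + 3} = \sqrt{20} = 2 \sqrt{5} \approx 4.4721$)
$- 156 L = - 156 \cdot 2 \sqrt{5} = - 312 \sqrt{5}$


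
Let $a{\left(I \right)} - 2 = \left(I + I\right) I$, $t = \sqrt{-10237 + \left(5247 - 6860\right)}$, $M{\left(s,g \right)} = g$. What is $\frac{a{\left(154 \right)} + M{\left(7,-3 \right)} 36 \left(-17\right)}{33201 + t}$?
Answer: $\frac{545271090}{367439417} - \frac{246350 i \sqrt{474}}{1102318251} \approx 1.484 - 0.0048656 i$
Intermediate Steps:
$t = 5 i \sqrt{474}$ ($t = \sqrt{-10237 + \left(5247 - 6860\right)} = \sqrt{-10237 - 1613} = \sqrt{-11850} = 5 i \sqrt{474} \approx 108.86 i$)
$a{\left(I \right)} = 2 + 2 I^{2}$ ($a{\left(I \right)} = 2 + \left(I + I\right) I = 2 + 2 I I = 2 + 2 I^{2}$)
$\frac{a{\left(154 \right)} + M{\left(7,-3 \right)} 36 \left(-17\right)}{33201 + t} = \frac{\left(2 + 2 \cdot 154^{2}\right) + \left(-3\right) 36 \left(-17\right)}{33201 + 5 i \sqrt{474}} = \frac{\left(2 + 2 \cdot 23716\right) - -1836}{33201 + 5 i \sqrt{474}} = \frac{\left(2 + 47432\right) + 1836}{33201 + 5 i \sqrt{474}} = \frac{47434 + 1836}{33201 + 5 i \sqrt{474}} = \frac{49270}{33201 + 5 i \sqrt{474}}$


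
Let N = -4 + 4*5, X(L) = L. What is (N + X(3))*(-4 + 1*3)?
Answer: -19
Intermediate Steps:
N = 16 (N = -4 + 20 = 16)
(N + X(3))*(-4 + 1*3) = (16 + 3)*(-4 + 1*3) = 19*(-4 + 3) = 19*(-1) = -19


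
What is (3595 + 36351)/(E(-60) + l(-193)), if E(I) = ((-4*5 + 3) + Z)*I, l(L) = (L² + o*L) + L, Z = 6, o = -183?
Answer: 39946/73035 ≈ 0.54694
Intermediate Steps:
l(L) = L² - 182*L (l(L) = (L² - 183*L) + L = L² - 182*L)
E(I) = -11*I (E(I) = ((-4*5 + 3) + 6)*I = ((-20 + 3) + 6)*I = (-17 + 6)*I = -11*I)
(3595 + 36351)/(E(-60) + l(-193)) = (3595 + 36351)/(-11*(-60) - 193*(-182 - 193)) = 39946/(660 - 193*(-375)) = 39946/(660 + 72375) = 39946/73035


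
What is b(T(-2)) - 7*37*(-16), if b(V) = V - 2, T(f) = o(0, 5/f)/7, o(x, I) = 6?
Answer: 29000/7 ≈ 4142.9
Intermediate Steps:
T(f) = 6/7
b(V) = -2 + V
b(T(-2)) - 7*37*(-16) = (-2 + 6/7) - 7*37*(-16) = -8/7 - 259*(-16) = -8/7 + 4144 = 29000/7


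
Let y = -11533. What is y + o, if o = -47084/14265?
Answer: -164565329/14265 ≈ -11536.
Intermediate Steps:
o = -47084/14265 (o = -47084*1/14265 = -47084/14265 ≈ -3.3007)
y + o = -11533 - 47084/14265 = -164565329/14265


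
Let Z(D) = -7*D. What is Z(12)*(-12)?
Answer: 1008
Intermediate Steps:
Z(12)*(-12) = -7*12*(-12) = -84*(-12) = 1008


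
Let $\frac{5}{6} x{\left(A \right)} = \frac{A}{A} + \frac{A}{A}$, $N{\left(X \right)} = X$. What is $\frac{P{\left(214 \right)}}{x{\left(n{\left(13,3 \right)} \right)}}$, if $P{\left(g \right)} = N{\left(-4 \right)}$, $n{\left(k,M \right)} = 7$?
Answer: $- \frac{5}{3} \approx -1.6667$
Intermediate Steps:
$P{\left(g \right)} = -4$
$x{\left(A \right)} = \frac{12}{5}$ ($x{\left(A \right)} = \frac{6 \left(\frac{A}{A} + \frac{A}{A}\right)}{5} = \frac{6 \left(1 + 1\right)}{5} = \frac{6}{5} \cdot 2 = \frac{12}{5}$)
$\frac{P{\left(214 \right)}}{x{\left(n{\left(13,3 \right)} \right)}} = - \frac{4}{\frac{12}{5}} = \left(-4\right) \frac{5}{12} = - \frac{5}{3}$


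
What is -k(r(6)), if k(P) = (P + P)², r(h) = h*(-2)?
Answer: -576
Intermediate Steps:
r(h) = -2*h
k(P) = 4*P² (k(P) = (2*P)² = 4*P²)
-k(r(6)) = -4*(-2*6)² = -4*(-12)² = -4*144 = -1*576 = -576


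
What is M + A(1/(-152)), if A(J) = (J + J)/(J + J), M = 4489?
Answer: 4490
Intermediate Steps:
A(J) = 1 (A(J) = (2*J)/((2*J)) = (2*J)*(1/(2*J)) = 1)
M + A(1/(-152)) = 4489 + 1 = 4490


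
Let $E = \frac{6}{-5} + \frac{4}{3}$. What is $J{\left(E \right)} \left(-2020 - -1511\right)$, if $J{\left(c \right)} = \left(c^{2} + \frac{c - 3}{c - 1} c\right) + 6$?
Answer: $- \frac{9616028}{2925} \approx -3287.5$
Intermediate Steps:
$E = \frac{2}{15}$ ($E = 6 \left(- \frac{1}{5}\right) + 4 \cdot \frac{1}{3} = - \frac{6}{5} + \frac{4}{3} = \frac{2}{15} \approx 0.13333$)
$J{\left(c \right)} = 6 + c^{2} + \frac{c \left(-3 + c\right)}{-1 + c}$ ($J{\left(c \right)} = \left(c^{2} + \frac{-3 + c}{-1 + c} c\right) + 6 = \left(c^{2} + \frac{c \left(-3 + c\right)}{-1 + c}\right) + 6 = 6 + c^{2} + \frac{c \left(-3 + c\right)}{-1 + c}$)
$J{\left(E \right)} \left(-2020 - -1511\right) = \frac{-6 + \left(\frac{2}{15}\right)^{3} + 3 \cdot \frac{2}{15}}{-1 + \frac{2}{15}} \left(-2020 - -1511\right) = \frac{-6 + \frac{8}{3375} + \frac{2}{5}}{- \frac{13}{15}} \left(-2020 + 1511\right) = \left(- \frac{15}{13}\right) \left(- \frac{18892}{3375}\right) \left(-509\right) = \frac{18892}{2925} \left(-509\right) = - \frac{9616028}{2925}$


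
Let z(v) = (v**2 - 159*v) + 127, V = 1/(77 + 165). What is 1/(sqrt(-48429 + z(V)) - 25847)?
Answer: -1513703708/39127528537481 - 242*I*sqrt(2828796805)/39127528537481 ≈ -3.8686e-5 - 3.2895e-7*I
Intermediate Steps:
V = 1/242 ≈ 0.0041322
z(v) = 127 + v**2 - 159*v
1/(sqrt(-48429 + z(V)) - 25847) = 1/(sqrt(-48429 + (127 + (1/242)**2 - 159*1/242)) - 25847) = 1/(sqrt(-48429 + (127 + 1/58564 - 159/242)) - 25847) = 1/(sqrt(-48429 + 7399151/58564) - 25847) = 1/(sqrt(-2828796805/58564) - 25847) = 1/(I*sqrt(2828796805)/242 - 25847) = 1/(-25847 + I*sqrt(2828796805)/242)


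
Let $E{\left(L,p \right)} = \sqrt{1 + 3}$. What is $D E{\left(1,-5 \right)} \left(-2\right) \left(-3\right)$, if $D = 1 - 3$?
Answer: $-24$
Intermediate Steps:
$D = -2$ ($D = 1 - 3 = -2$)
$E{\left(L,p \right)} = 2$ ($E{\left(L,p \right)} = \sqrt{4} = 2$)
$D E{\left(1,-5 \right)} \left(-2\right) \left(-3\right) = - 2 \cdot 2 \left(-2\right) \left(-3\right) = - 2 \left(\left(-4\right) \left(-3\right)\right) = \left(-2\right) 12 = -24$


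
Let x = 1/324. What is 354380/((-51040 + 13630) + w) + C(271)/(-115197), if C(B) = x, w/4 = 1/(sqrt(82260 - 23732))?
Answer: -1810034254051421408999/191075628569709550572 - 354380*sqrt(3658)/5119400629799 ≈ -9.4729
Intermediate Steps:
w = sqrt(3658)/3658 (w = 4/(sqrt(82260 - 23732)) = 4/(sqrt(58528)) = 4/((4*sqrt(3658))) = 4*(sqrt(3658)/14632) = sqrt(3658)/3658 ≈ 0.016534)
x = 1/324 ≈ 0.0030864
C(B) = 1/324
354380/((-51040 + 13630) + w) + C(271)/(-115197) = 354380/((-51040 + 13630) + sqrt(3658)/3658) + (1/324)/(-115197) = 354380/(-37410 + sqrt(3658)/3658) + (1/324)*(-1/115197) = 354380/(-37410 + sqrt(3658)/3658) - 1/37323828 = -1/37323828 + 354380/(-37410 + sqrt(3658)/3658)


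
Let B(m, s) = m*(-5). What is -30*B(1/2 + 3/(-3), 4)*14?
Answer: -1050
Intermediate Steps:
B(m, s) = -5*m
-30*B(1/2 + 3/(-3), 4)*14 = -(-150)*(1/2 + 3/(-3))*14 = -(-150)*(1*(½) + 3*(-⅓))*14 = -(-150)*(½ - 1)*14 = -(-150)*(-1)/2*14 = -30*5/2*14 = -75*14 = -1050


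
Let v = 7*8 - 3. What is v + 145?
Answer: 198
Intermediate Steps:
v = 53 (v = 56 - 3 = 53)
v + 145 = 53 + 145 = 198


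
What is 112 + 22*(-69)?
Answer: -1406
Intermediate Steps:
112 + 22*(-69) = 112 - 1518 = -1406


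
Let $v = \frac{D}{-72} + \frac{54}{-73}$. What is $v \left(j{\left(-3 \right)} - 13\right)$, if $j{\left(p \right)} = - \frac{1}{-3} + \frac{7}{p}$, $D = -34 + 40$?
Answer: $\frac{3605}{292} \approx 12.346$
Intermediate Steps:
$D = 6$
$v = - \frac{721}{876}$ ($v = \frac{6}{-72} + \frac{54}{-73} = 6 \left(- \frac{1}{72}\right) + 54 \left(- \frac{1}{73}\right) = - \frac{1}{12} - \frac{54}{73} = - \frac{721}{876} \approx -0.82306$)
$j{\left(p \right)} = \frac{1}{3} + \frac{7}{p}$ ($j{\left(p \right)} = \left(-1\right) \left(- \frac{1}{3}\right) + \frac{7}{p} = \frac{1}{3} + \frac{7}{p}$)
$v \left(j{\left(-3 \right)} - 13\right) = - \frac{721 \left(\frac{21 - 3}{3 \left(-3\right)} - 13\right)}{876} = - \frac{721 \left(\frac{1}{3} \left(- \frac{1}{3}\right) 18 - 13\right)}{876} = - \frac{721 \left(-2 - 13\right)}{876} = \left(- \frac{721}{876}\right) \left(-15\right) = \frac{3605}{292}$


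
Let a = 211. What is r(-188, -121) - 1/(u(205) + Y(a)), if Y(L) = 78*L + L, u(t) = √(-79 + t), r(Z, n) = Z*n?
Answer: 6320655418711/277855435 + 3*√14/277855435 ≈ 22748.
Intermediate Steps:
Y(L) = 79*L
r(-188, -121) - 1/(u(205) + Y(a)) = -188*(-121) - 1/(√(-79 + 205) + 79*211) = 22748 - 1/(√126 + 16669) = 22748 - 1/(3*√14 + 16669) = 22748 - 1/(16669 + 3*√14)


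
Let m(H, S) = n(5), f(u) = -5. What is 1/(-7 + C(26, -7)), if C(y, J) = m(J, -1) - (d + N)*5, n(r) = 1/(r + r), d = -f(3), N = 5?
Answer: -10/569 ≈ -0.017575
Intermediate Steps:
d = 5 (d = -1*(-5) = 5)
n(r) = 1/(2*r)
m(H, S) = ⅒ (m(H, S) = (½)/5 = (½)*(⅕) = ⅒)
C(y, J) = -499/10 (C(y, J) = ⅒ - (5 + 5)*5 = ⅒ - 10*5 = ⅒ - 1*50 = ⅒ - 50 = -499/10)
1/(-7 + C(26, -7)) = 1/(-7 - 499/10) = 1/(-569/10) = -10/569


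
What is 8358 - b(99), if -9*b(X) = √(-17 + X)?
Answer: 8358 + √82/9 ≈ 8359.0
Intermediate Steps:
b(X) = -√(-17 + X)/9
8358 - b(99) = 8358 - (-1)*√(-17 + 99)/9 = 8358 - (-1)*√82/9 = 8358 + √82/9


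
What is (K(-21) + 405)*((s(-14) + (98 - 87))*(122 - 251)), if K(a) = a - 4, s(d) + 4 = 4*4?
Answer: -1127460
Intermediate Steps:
s(d) = 12 (s(d) = -4 + 4*4 = -4 + 16 = 12)
K(a) = -4 + a
(K(-21) + 405)*((s(-14) + (98 - 87))*(122 - 251)) = ((-4 - 21) + 405)*((12 + (98 - 87))*(122 - 251)) = (-25 + 405)*((12 + 11)*(-129)) = 380*(23*(-129)) = 380*(-2967) = -1127460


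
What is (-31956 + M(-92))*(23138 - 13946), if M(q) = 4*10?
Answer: -293371872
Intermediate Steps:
M(q) = 40
(-31956 + M(-92))*(23138 - 13946) = (-31956 + 40)*(23138 - 13946) = -31916*9192 = -293371872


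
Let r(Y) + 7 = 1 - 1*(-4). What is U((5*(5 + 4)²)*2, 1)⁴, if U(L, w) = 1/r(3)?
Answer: 1/16 ≈ 0.062500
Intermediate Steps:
r(Y) = -2 (r(Y) = -7 + (1 - 1*(-4)) = -7 + (1 + 4) = -7 + 5 = -2)
U(L, w) = -½ (U(L, w) = 1/(-2) = -½)
U((5*(5 + 4)²)*2, 1)⁴ = (-½)⁴ = 1/16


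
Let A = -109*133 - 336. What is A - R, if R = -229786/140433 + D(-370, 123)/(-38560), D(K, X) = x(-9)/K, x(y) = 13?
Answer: -29715908251507229/2003585697600 ≈ -14831.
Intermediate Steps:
A = -14833 (A = -14497 - 336 = -14833)
D(K, X) = 13/K
R = -3278400993571/2003585697600 (R = -229786/140433 + (13/(-370))/(-38560) = -229786*1/140433 + (13*(-1/370))*(-1/38560) = -229786/140433 - 13/370*(-1/38560) = -229786/140433 + 13/14267200 = -3278400993571/2003585697600 ≈ -1.6363)
A - R = -14833 - 1*(-3278400993571/2003585697600) = -14833 + 3278400993571/2003585697600 = -29715908251507229/2003585697600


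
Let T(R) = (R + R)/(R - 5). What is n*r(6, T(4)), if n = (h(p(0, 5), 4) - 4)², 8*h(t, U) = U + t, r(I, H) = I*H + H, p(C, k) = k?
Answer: -3703/8 ≈ -462.88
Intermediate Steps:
T(R) = 2*R/(-5 + R) (T(R) = (2*R)/(-5 + R) = 2*R/(-5 + R))
r(I, H) = H + H*I (r(I, H) = H*I + H = H + H*I)
h(t, U) = U/8 + t/8 (h(t, U) = (U + t)/8 = U/8 + t/8)
n = 529/64 (n = (((⅛)*4 + (⅛)*5) - 4)² = ((½ + 5/8) - 4)² = (9/8 - 4)² = (-23/8)² = 529/64 ≈ 8.2656)
n*r(6, T(4)) = 529*((2*4/(-5 + 4))*(1 + 6))/64 = 529*((2*4/(-1))*7)/64 = 529*((2*4*(-1))*7)/64 = 529*(-8*7)/64 = (529/64)*(-56) = -3703/8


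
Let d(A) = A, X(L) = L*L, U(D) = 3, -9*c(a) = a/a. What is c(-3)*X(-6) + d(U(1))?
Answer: -1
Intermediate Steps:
c(a) = -⅑ (c(a) = -a/(9*a) = -⅑*1 = -⅑)
X(L) = L²
c(-3)*X(-6) + d(U(1)) = -⅑*(-6)² + 3 = -⅑*36 + 3 = -4 + 3 = -1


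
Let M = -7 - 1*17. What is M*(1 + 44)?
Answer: -1080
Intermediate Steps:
M = -24 (M = -7 - 17 = -24)
M*(1 + 44) = -24*(1 + 44) = -24*45 = -1080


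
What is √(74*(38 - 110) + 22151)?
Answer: √16823 ≈ 129.70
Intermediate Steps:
√(74*(38 - 110) + 22151) = √(74*(-72) + 22151) = √(-5328 + 22151) = √16823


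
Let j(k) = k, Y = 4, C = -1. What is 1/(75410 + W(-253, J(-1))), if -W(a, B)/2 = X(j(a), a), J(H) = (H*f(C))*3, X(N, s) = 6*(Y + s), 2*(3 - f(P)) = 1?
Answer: 1/78398 ≈ 1.2755e-5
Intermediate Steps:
f(P) = 5/2 (f(P) = 3 - ½*1 = 3 - ½ = 5/2)
X(N, s) = 24 + 6*s (X(N, s) = 6*(4 + s) = 24 + 6*s)
J(H) = 15*H/2 (J(H) = (H*(5/2))*3 = (5*H/2)*3 = 15*H/2)
W(a, B) = -48 - 12*a (W(a, B) = -2*(24 + 6*a) = -48 - 12*a)
1/(75410 + W(-253, J(-1))) = 1/(75410 + (-48 - 12*(-253))) = 1/(75410 + (-48 + 3036)) = 1/(75410 + 2988) = 1/78398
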